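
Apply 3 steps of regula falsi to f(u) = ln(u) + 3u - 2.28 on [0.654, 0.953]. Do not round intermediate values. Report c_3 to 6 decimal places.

f(0.654000) = -0.742648, f(0.953000) = 0.530860
step 1: c = 0.828362, f(c) = 0.016782 > 0 → new bracket [0.654000, 0.828362]
step 2: c = 0.824509, f(c) = 0.000560 > 0 → new bracket [0.654000, 0.824509]
step 3: c = 0.824381, f(c) = 0.000019 > 0 → new bracket [0.654000, 0.824381]

0.824381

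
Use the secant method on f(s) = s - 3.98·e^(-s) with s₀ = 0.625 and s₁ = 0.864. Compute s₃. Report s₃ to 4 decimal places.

f(s_0) = -1.505340, f(s_1) = -0.813462
s_2 = 0.864000 - (-0.813462)·(0.864000 - 0.625000)/(-0.813462 - (-1.505340)) = 1.144999; f(s_2) = -0.121533
s_3 = 1.144999 - (-0.121533)·(1.144999 - 0.864000)/(-0.121533 - (-0.813462)) = 1.194355; f(s_3) = -0.011184

1.1944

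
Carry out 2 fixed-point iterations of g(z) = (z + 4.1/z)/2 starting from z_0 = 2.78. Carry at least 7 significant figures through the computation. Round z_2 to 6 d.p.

z_1 = g(2.780000) = 2.127410
z_2 = g(2.127410) = 2.027318

2.027318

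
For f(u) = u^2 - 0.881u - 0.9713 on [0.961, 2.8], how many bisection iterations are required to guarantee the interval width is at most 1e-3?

11

Initial width b − a = 2.8 − 0.961 = 1.839000.
After n steps the width is (b−a)/2^n; need (b−a)/2^n ≤ 1e-3.
So n ≥ log₂(1.839000/1e-3) = log₂(1839.0000) ≈ 10.8447.
Hence n = 11.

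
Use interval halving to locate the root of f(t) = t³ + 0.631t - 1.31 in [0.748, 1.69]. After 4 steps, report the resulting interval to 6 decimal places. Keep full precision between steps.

f(0.748000) = -0.419503, f(1.690000) = 4.583199 (opposite signs)
step 1: m = 1.219000, f(m) = 1.270575 > 0 → root in [0.748000, 1.219000]
step 2: m = 0.983500, f(m) = 0.261901 > 0 → root in [0.748000, 0.983500]
step 3: m = 0.865750, f(m) = -0.114812 < 0 → root in [0.865750, 0.983500]
step 4: m = 0.924625, f(m) = 0.063929 > 0 → root in [0.865750, 0.924625]

[0.865750, 0.924625]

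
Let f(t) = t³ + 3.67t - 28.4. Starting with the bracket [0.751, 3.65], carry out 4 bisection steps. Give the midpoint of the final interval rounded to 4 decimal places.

f(0.751000) = -25.220265, f(3.650000) = 33.622625 (opposite signs)
step 1: m = 2.200500, f(m) = -9.668903 < 0 → root in [2.200500, 3.650000]
step 2: m = 2.925250, f(m) = 7.367288 > 0 → root in [2.200500, 2.925250]
step 3: m = 2.562875, f(m) = -2.160444 < 0 → root in [2.562875, 2.925250]
step 4: m = 2.744063, f(m) = 2.333168 > 0 → root in [2.562875, 2.744063]
Midpoint of [2.562875, 2.744063] = 2.653469

2.6535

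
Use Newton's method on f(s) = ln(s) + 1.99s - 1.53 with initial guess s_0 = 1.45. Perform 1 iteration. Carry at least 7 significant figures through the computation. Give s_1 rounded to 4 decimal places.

0.8055

Newton update: s ← s − f(s)/f'(s).
f'(s) = 1/s + 1.99
s_0 = 1.450000: f = 1.727064, f' = 2.679655 → s_1 = 1.450000 - (1.727064)/(2.679655) = 0.805490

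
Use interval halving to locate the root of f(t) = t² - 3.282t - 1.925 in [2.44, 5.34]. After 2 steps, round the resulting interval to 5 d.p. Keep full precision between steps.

[3.16500, 3.89000]

f(2.440000) = -3.979480, f(5.340000) = 9.064720 (opposite signs)
step 1: m = 3.890000, f(m) = 0.440120 > 0 → root in [2.440000, 3.890000]
step 2: m = 3.165000, f(m) = -2.295305 < 0 → root in [3.165000, 3.890000]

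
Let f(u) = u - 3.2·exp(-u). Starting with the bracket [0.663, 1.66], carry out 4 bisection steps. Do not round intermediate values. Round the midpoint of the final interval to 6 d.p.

1.068031

f(0.663000) = -0.985970, f(1.660000) = 1.051555 (opposite signs)
step 1: m = 1.161500, f(m) = 0.159848 > 0 → root in [0.663000, 1.161500]
step 2: m = 0.912250, f(m) = -0.372933 < 0 → root in [0.912250, 1.161500]
step 3: m = 1.036875, f(m) = -0.097720 < 0 → root in [1.036875, 1.161500]
step 4: m = 1.099187, f(m) = 0.033134 > 0 → root in [1.036875, 1.099187]
Midpoint of [1.036875, 1.099187] = 1.068031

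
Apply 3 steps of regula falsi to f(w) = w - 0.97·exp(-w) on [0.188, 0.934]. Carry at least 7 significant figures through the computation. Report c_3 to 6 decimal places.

f(0.188000) = -0.615756, f(0.934000) = 0.552811
step 1: c = 0.581092, f(c) = 0.038583 > 0 → new bracket [0.188000, 0.581092]
step 2: c = 0.557913, f(c) = 0.002683 > 0 → new bracket [0.188000, 0.557913]
step 3: c = 0.556308, f(c) = 0.000186 > 0 → new bracket [0.188000, 0.556308]

0.556308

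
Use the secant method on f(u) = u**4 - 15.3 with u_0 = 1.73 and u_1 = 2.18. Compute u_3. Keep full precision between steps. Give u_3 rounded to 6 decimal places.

f(u_0) = -6.342550, f(u_1) = 7.285306
u_2 = 2.180000 - (7.285306)·(2.180000 - 1.730000)/(7.285306 - (-6.342550)) = 1.939435; f(u_2) = -1.151814
u_3 = 1.939435 - (-1.151814)·(1.939435 - 2.180000)/(-1.151814 - (7.285306)) = 1.972276; f(u_3) = -0.168886

1.972276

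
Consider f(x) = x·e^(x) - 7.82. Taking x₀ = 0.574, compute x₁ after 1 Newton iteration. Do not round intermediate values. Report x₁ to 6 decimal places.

f'(x) = (x + 1)·e^(x)
x_0 = 0.574000: f = -6.800947, f' = 2.794408 → x_1 = 0.574000 - (-6.800947)/(2.794408) = 3.007770

3.007770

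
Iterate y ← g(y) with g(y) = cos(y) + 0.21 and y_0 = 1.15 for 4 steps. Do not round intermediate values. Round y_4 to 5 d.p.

y_1 = g(1.150000) = 0.618487
y_2 = g(0.618487) = 1.024756
y_3 = g(1.024756) = 0.729307
y_4 = g(0.729307) = 0.955636

0.95564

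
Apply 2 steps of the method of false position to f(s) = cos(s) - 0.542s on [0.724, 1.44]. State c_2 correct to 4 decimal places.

0.9975

f(0.724000) = 0.356754, f(1.440000) = -0.650056
step 1: c = 0.977708, f(c) = 0.029007 > 0 → new bracket [0.977708, 1.440000]
step 2: c = 0.997455, f(c) = 0.001821 > 0 → new bracket [0.997455, 1.440000]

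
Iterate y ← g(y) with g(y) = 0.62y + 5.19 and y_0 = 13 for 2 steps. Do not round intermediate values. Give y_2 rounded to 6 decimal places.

13.405000

y_1 = g(13.000000) = 13.250000
y_2 = g(13.250000) = 13.405000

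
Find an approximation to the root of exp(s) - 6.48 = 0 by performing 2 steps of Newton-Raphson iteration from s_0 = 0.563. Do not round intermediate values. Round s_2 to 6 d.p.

Newton update: s ← s − f(s)/f'(s).
f'(s) = exp(s)
s_0 = 0.563000: f = -4.724068, f' = 1.755932 → s_1 = 0.563000 - (-4.724068)/(1.755932) = 3.253347
s_1 = 3.253347: f = 19.396807, f' = 25.876807 → s_2 = 3.253347 - (19.396807)/(25.876807) = 2.503764

2.503764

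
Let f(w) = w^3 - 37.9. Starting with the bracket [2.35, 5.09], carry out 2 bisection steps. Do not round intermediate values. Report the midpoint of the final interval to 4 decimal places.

f(2.350000) = -24.922125, f(5.090000) = 93.972229 (opposite signs)
step 1: m = 3.720000, f(m) = 13.578848 > 0 → root in [2.350000, 3.720000]
step 2: m = 3.035000, f(m) = -9.943932 < 0 → root in [3.035000, 3.720000]
Midpoint of [3.035000, 3.720000] = 3.377500

3.3775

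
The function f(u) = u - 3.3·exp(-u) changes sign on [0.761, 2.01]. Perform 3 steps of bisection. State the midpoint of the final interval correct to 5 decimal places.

1.15131

f(0.761000) = -0.780757, f(2.010000) = 1.567837 (opposite signs)
step 1: m = 1.385500, f(m) = 0.559844 > 0 → root in [0.761000, 1.385500]
step 2: m = 1.073250, f(m) = -0.055005 < 0 → root in [1.073250, 1.385500]
step 3: m = 1.229375, f(m) = 0.264206 > 0 → root in [1.073250, 1.229375]
Midpoint of [1.073250, 1.229375] = 1.151312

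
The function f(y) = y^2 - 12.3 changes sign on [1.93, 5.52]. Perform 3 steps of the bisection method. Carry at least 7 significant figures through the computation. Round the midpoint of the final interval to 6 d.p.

3.500625

f(1.930000) = -8.575100, f(5.520000) = 18.170400 (opposite signs)
step 1: m = 3.725000, f(m) = 1.575625 > 0 → root in [1.930000, 3.725000]
step 2: m = 2.827500, f(m) = -4.305244 < 0 → root in [2.827500, 3.725000]
step 3: m = 3.276250, f(m) = -1.566186 < 0 → root in [3.276250, 3.725000]
Midpoint of [3.276250, 3.725000] = 3.500625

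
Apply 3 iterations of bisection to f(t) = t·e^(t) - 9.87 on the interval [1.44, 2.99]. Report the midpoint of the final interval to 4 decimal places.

f(1.440000) = -3.792198, f(2.990000) = 49.588191 (opposite signs)
step 1: m = 2.215000, f(m) = 10.422521 > 0 → root in [1.440000, 2.215000]
step 2: m = 1.827500, f(m) = 1.493982 > 0 → root in [1.440000, 1.827500]
step 3: m = 1.633750, f(m) = -1.500217 < 0 → root in [1.633750, 1.827500]
Midpoint of [1.633750, 1.827500] = 1.730625

1.7306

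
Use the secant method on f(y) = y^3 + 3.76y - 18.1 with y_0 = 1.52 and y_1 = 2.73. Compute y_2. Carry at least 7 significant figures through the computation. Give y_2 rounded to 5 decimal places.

2.02207

f(y_0) = -8.872992, f(y_1) = 12.511217
y_2 = 2.730000 - (12.511217)·(2.730000 - 1.520000)/(12.511217 - (-8.872992)) = 2.022068; f(y_2) = -2.229281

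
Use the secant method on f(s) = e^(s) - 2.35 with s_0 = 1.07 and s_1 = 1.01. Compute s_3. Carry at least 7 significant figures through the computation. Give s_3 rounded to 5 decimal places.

f(s_0) = 0.565379, f(s_1) = 0.395601
s_2 = 1.010000 - (0.395601)·(1.010000 - 1.070000)/(0.395601 - (0.565379)) = 0.870194; f(s_2) = 0.037374
s_3 = 0.870194 - (0.037374)·(0.870194 - 1.010000)/(0.037374 - (0.395601)) = 0.855608; f(s_3) = 0.002804

0.85561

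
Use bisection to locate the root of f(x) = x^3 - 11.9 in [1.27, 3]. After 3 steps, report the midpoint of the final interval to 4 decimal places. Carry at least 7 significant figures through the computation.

f(1.270000) = -9.851617, f(3.000000) = 15.100000 (opposite signs)
step 1: m = 2.135000, f(m) = -2.168190 < 0 → root in [2.135000, 3.000000]
step 2: m = 2.567500, f(m) = 5.025104 > 0 → root in [2.135000, 2.567500]
step 3: m = 2.351250, f(m) = 1.098595 > 0 → root in [2.135000, 2.351250]
Midpoint of [2.135000, 2.351250] = 2.243125

2.2431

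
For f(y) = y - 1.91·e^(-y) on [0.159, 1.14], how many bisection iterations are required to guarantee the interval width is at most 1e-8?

27

Initial width b − a = 1.14 − 0.159 = 0.981000.
After n steps the width is (b−a)/2^n; need (b−a)/2^n ≤ 1e-8.
So n ≥ log₂(0.981000/1e-8) = log₂(98100000.0000) ≈ 26.5477.
Hence n = 27.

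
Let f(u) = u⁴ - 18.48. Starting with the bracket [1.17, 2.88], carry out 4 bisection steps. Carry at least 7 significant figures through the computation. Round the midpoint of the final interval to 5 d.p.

f(1.170000) = -16.606113, f(2.880000) = 50.317071 (opposite signs)
step 1: m = 2.025000, f(m) = -1.664875 < 0 → root in [2.025000, 2.880000]
step 2: m = 2.452500, f(m) = 17.697293 > 0 → root in [2.025000, 2.452500]
step 3: m = 2.238750, f(m) = 6.640160 > 0 → root in [2.025000, 2.238750]
step 4: m = 2.131875, f(m) = 2.176034 > 0 → root in [2.025000, 2.131875]
Midpoint of [2.025000, 2.131875] = 2.078437

2.07844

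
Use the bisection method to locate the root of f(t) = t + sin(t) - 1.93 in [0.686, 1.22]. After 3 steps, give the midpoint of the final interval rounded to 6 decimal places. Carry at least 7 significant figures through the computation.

1.053125

f(0.686000) = -0.610553, f(1.220000) = 0.229099 (opposite signs)
step 1: m = 0.953000, f(m) = -0.161843 < 0 → root in [0.953000, 1.220000]
step 2: m = 1.086500, f(m) = 0.041503 > 0 → root in [0.953000, 1.086500]
step 3: m = 1.019750, f(m) = -0.058273 < 0 → root in [1.019750, 1.086500]
Midpoint of [1.019750, 1.086500] = 1.053125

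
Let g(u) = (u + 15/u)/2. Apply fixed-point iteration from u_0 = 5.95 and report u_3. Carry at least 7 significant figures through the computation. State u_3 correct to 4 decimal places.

3.8730

u_1 = g(5.950000) = 4.235504
u_2 = g(4.235504) = 3.888498
u_3 = g(3.888498) = 3.873014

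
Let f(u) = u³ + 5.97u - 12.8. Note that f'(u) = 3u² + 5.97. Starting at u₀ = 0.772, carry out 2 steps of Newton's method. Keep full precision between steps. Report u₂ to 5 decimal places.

1.55427

u_0 = 0.772000: f = -7.731060, f' = 7.757952 → u_1 = 0.772000 - (-7.731060)/(7.757952) = 1.768534
u_1 = 1.768534: f = 3.289609, f' = 15.353134 → u_2 = 1.768534 - (3.289609)/(15.353134) = 1.554271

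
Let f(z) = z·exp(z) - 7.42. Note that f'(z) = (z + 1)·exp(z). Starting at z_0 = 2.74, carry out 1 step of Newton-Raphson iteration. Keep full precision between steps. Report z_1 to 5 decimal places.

2.13548

z_0 = 2.740000: f = 35.014339, f' = 57.921324 → z_1 = 2.740000 - (35.014339)/(57.921324) = 2.135484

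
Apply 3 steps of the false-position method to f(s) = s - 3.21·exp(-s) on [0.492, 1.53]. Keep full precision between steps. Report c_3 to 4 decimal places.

1.0866

False-position update: c = (a·f(b) − b·f(a))/(f(b) − f(a)); replace the endpoint whose sign matches f(c).
f(0.492000) = -1.470602, f(1.530000) = 0.834921
step 1: c = 1.154099, f(c) = 0.141853 > 0 → new bracket [0.492000, 1.154099]
step 2: c = 1.095852, f(c) = 0.022895 > 0 → new bracket [0.492000, 1.095852]
step 3: c = 1.086595, f(c) = 0.003660 > 0 → new bracket [0.492000, 1.086595]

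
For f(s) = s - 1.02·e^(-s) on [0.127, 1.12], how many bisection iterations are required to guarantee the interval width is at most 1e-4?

Initial width b − a = 1.12 − 0.127 = 0.993000.
After n steps the width is (b−a)/2^n; need (b−a)/2^n ≤ 1e-4.
So n ≥ log₂(0.993000/1e-4) = log₂(9930.0000) ≈ 13.2776.
Hence n = 14.

14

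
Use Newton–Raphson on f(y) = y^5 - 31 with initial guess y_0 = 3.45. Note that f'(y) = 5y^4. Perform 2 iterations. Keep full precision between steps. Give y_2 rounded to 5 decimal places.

2.34334

Newton update: y ← y − f(y)/f'(y).
y_0 = 3.450000: f = 457.759797, f' = 708.347531 → y_1 = 3.450000 - (457.759797)/(708.347531) = 2.803764
y_1 = 2.803764: f = 142.263524, f' = 308.983806 → y_2 = 2.803764 - (142.263524)/(308.983806) = 2.343340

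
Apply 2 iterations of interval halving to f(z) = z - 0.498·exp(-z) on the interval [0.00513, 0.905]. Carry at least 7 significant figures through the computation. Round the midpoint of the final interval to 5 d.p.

f(0.005130) = -0.490322, f(0.905000) = 0.703538 (opposite signs)
step 1: m = 0.455065, f(m) = 0.139130 > 0 → root in [0.005130, 0.455065]
step 2: m = 0.230098, f(m) = -0.165542 < 0 → root in [0.230098, 0.455065]
Midpoint of [0.230098, 0.455065] = 0.342581

0.34258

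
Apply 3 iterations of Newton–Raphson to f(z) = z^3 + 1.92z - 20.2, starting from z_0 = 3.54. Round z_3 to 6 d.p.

Newton update: z ← z − f(z)/f'(z).
f'(z) = 3z^2 + 1.92
z_0 = 3.540000: f = 30.958664, f' = 39.514800 → z_1 = 3.540000 - (30.958664)/(39.514800) = 2.756530
z_1 = 2.756530: f = 6.037912, f' = 24.715371 → z_2 = 2.756530 - (6.037912)/(24.715371) = 2.512232
z_2 = 2.512232: f = 0.478961, f' = 20.853930 → z_3 = 2.512232 - (0.478961)/(20.853930) = 2.489265

2.489265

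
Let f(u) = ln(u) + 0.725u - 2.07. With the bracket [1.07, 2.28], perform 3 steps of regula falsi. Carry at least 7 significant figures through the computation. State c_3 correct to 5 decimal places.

f(1.070000) = -1.226591, f(2.280000) = 0.407175
step 1: c = 1.978438, f(c) = 0.046675 > 0 → new bracket [1.070000, 1.978438]
step 2: c = 1.945137, f(c) = 0.005556 > 0 → new bracket [1.070000, 1.945137]
step 3: c = 1.941190, f(c) = 0.000664 > 0 → new bracket [1.070000, 1.941190]

1.94119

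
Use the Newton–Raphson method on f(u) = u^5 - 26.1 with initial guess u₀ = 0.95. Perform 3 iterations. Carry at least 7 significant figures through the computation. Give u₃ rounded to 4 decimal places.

4.5944

f'(u) = 5u⁴
u_0 = 0.950000: f = -25.326219, f' = 4.072531 → u_1 = 0.950000 - (-25.326219)/(4.072531) = 7.168791
u_1 = 7.168791: f = 18907.337692, f' = 13205.461523 → u_2 = 7.168791 - (18907.337692)/(13205.461523) = 5.737009
u_2 = 5.737009: f = 6188.706794, f' = 5416.417216 → u_3 = 5.737009 - (6188.706794)/(5416.417216) = 4.594426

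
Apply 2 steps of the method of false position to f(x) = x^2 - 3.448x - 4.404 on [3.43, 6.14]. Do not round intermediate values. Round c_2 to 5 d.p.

4.37032

f(3.430000) = -4.465740, f(6.140000) = 12.124880
step 1: c = 4.159458, f(c) = -1.444722 < 0 → new bracket [4.159458, 6.140000]
step 2: c = 4.370321, f(c) = -0.373161 < 0 → new bracket [4.370321, 6.140000]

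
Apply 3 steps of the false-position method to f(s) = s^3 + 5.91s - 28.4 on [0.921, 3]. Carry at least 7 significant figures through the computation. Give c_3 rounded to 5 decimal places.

2.40844

f(0.921000) = -22.175660, f(3.000000) = 16.330000
step 1: c = 2.118310, f(c) = -6.375436 < 0 → new bracket [2.118310, 3.000000]
step 2: c = 2.365879, f(c) = -1.174933 < 0 → new bracket [2.365879, 3.000000]
step 3: c = 2.408441, f(c) = -0.195743 < 0 → new bracket [2.408441, 3.000000]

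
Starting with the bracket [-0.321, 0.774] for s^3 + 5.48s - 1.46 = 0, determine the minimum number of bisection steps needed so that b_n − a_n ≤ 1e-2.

7

Initial width b − a = 0.774 − -0.321 = 1.095000.
After n steps the width is (b−a)/2^n; need (b−a)/2^n ≤ 1e-2.
So n ≥ log₂(1.095000/1e-2) = log₂(109.5000) ≈ 6.7748.
Hence n = 7.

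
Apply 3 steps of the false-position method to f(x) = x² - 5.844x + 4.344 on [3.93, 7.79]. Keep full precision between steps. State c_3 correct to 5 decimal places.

f(3.930000) = -3.178020, f(7.790000) = 19.503340
step 1: c = 4.470848, f(c) = -1.795155 < 0 → new bracket [4.470848, 7.790000]
step 2: c = 4.750604, f(c) = -0.850291 < 0 → new bracket [4.750604, 7.790000]
step 3: c = 4.877578, f(c) = -0.369800 < 0 → new bracket [4.877578, 7.790000]

4.87758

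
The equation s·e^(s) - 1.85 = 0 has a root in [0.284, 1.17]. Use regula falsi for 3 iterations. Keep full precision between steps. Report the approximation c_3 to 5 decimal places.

0.80787

f(0.284000) = -1.472725, f(1.170000) = 1.919731
step 1: c = 0.668628, f(c) = -0.545133 < 0 → new bracket [0.668628, 1.170000]
step 2: c = 0.779512, f(c) = -0.150345 < 0 → new bracket [0.779512, 1.170000]
step 3: c = 0.807872, f(c) = -0.037836 < 0 → new bracket [0.807872, 1.170000]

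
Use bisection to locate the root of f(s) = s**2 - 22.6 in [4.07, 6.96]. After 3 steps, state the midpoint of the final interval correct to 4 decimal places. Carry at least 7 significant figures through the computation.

4.6119

f(4.070000) = -6.035100, f(6.960000) = 25.841600 (opposite signs)
step 1: m = 5.515000, f(m) = 7.815225 > 0 → root in [4.070000, 5.515000]
step 2: m = 4.792500, f(m) = 0.368056 > 0 → root in [4.070000, 4.792500]
step 3: m = 4.431250, f(m) = -2.964023 < 0 → root in [4.431250, 4.792500]
Midpoint of [4.431250, 4.792500] = 4.611875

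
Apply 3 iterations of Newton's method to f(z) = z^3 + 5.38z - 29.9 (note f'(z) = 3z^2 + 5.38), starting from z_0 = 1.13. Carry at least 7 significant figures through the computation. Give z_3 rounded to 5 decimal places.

2.54942

Newton update: z ← z − f(z)/f'(z).
z_0 = 1.130000: f = -22.377703, f' = 9.210700 → z_1 = 1.130000 - (-22.377703)/(9.210700) = 3.559533
z_1 = 3.559533: f = 34.350566, f' = 43.390833 → z_2 = 3.559533 - (34.350566)/(43.390833) = 2.767878
z_2 = 2.767878: f = 6.196321, f' = 28.363454 → z_3 = 2.767878 - (6.196321)/(28.363454) = 2.549417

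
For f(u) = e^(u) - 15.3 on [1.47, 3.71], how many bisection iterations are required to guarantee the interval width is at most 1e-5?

18

Initial width b − a = 3.71 − 1.47 = 2.240000.
After n steps the width is (b−a)/2^n; need (b−a)/2^n ≤ 1e-5.
So n ≥ log₂(2.240000/1e-5) = log₂(224000.0000) ≈ 17.7731.
Hence n = 18.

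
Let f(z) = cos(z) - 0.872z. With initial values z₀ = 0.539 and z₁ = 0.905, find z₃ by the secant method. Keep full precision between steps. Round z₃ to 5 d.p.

0.79929

Secant update: z_(k+1) = z_k − f(z_k)·(z_k − z_(k-1))/(f(z_k) − f(z_(k-1))).
f(z_0) = 0.388214, f(z_1) = -0.171474
z_2 = 0.905000 - (-0.171474)·(0.905000 - 0.539000)/(-0.171474 - (0.388214)) = 0.792867; f(z_2) = 0.010426
z_3 = 0.792867 - (0.010426)·(0.792867 - 0.905000)/(0.010426 - (-0.171474)) = 0.799294; f(z_3) = 0.000229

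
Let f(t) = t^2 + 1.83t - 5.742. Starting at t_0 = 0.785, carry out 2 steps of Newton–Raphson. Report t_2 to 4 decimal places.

f'(t) = 2t + 1.83
t_0 = 0.785000: f = -3.689225, f' = 3.400000 → t_1 = 0.785000 - (-3.689225)/(3.400000) = 1.870066
t_1 = 1.870066: f = 1.177369, f' = 5.570132 → t_2 = 1.870066 - (1.177369)/(5.570132) = 1.658694

1.6587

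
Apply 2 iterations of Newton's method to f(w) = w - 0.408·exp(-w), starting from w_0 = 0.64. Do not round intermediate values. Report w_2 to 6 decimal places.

0.301716

f'(w) = 1 + 0.408·exp(-w)
w_0 = 0.640000: f = 0.424865, f' = 1.215135 → w_1 = 0.640000 - (0.424865)/(1.215135) = 0.290356
w_1 = 0.290356: f = -0.014827, f' = 1.305183 → w_2 = 0.290356 - (-0.014827)/(1.305183) = 0.301716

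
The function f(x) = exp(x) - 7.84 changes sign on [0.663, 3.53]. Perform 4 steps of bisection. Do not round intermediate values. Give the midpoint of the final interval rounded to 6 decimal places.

2.006906

f(0.663000) = -5.899395, f(3.530000) = 26.283968 (opposite signs)
step 1: m = 2.096500, f(m) = 0.297638 > 0 → root in [0.663000, 2.096500]
step 2: m = 1.379750, f(m) = -3.866092 < 0 → root in [1.379750, 2.096500]
step 3: m = 1.738125, f(m) = -2.153329 < 0 → root in [1.738125, 2.096500]
step 4: m = 1.917312, f(m) = -1.037348 < 0 → root in [1.917312, 2.096500]
Midpoint of [1.917312, 2.096500] = 2.006906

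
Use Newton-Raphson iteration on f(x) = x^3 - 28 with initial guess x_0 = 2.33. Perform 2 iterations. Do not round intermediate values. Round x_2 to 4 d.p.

Newton update: x ← x − f(x)/f'(x).
f'(x) = 3x^2
x_0 = 2.330000: f = -15.350663, f' = 16.286700 → x_1 = 2.330000 - (-15.350663)/(16.286700) = 3.272528
x_1 = 3.272528: f = 7.046925, f' = 32.128309 → x_2 = 3.272528 - (7.046925)/(32.128309) = 3.053191

3.0532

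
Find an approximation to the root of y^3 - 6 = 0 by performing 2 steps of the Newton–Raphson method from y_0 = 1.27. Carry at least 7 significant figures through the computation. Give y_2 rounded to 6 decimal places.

1.850441

f'(y) = 3y^2
y_0 = 1.270000: f = -3.951617, f' = 4.838700 → y_1 = 1.270000 - (-3.951617)/(4.838700) = 2.086669
y_1 = 2.086669: f = 3.085750, f' = 13.062564 → y_2 = 2.086669 - (3.085750)/(13.062564) = 1.850441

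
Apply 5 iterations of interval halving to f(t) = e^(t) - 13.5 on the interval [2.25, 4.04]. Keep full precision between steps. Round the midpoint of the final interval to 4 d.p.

2.6136

f(2.250000) = -4.012264, f(4.040000) = 43.326343 (opposite signs)
step 1: m = 3.145000, f(m) = 9.719675 > 0 → root in [2.250000, 3.145000]
step 2: m = 2.697500, f(m) = 1.342579 > 0 → root in [2.250000, 2.697500]
step 3: m = 2.473750, f(m) = -1.633136 < 0 → root in [2.473750, 2.697500]
step 4: m = 2.585625, f(m) = -0.228419 < 0 → root in [2.585625, 2.697500]
step 5: m = 2.641563, f(m) = 0.535116 > 0 → root in [2.585625, 2.641563]
Midpoint of [2.585625, 2.641563] = 2.613594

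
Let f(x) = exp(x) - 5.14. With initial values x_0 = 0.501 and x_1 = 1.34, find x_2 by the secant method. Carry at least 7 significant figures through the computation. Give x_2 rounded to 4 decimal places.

1.8510

f(x_0) = -3.489629, f(x_1) = -1.320956
x_2 = 1.340000 - (-1.320956)·(1.340000 - 0.501000)/(-1.320956 - (-3.489629)) = 1.851042; f(x_2) = 1.226449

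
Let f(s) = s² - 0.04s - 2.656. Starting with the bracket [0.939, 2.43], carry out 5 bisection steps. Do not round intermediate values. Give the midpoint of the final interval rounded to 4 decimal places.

f(0.939000) = -1.811839, f(2.430000) = 3.151700 (opposite signs)
step 1: m = 1.684500, f(m) = 0.114160 > 0 → root in [0.939000, 1.684500]
step 2: m = 1.311750, f(m) = -0.987782 < 0 → root in [1.311750, 1.684500]
step 3: m = 1.498125, f(m) = -0.471546 < 0 → root in [1.498125, 1.684500]
step 4: m = 1.591312, f(m) = -0.187377 < 0 → root in [1.591312, 1.684500]
step 5: m = 1.637906, f(m) = -0.038779 < 0 → root in [1.637906, 1.684500]
Midpoint of [1.637906, 1.684500] = 1.661203

1.6612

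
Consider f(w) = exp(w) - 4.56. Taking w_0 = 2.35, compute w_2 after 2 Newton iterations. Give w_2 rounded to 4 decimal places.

f'(w) = exp(w)
w_0 = 2.350000: f = 5.925570, f' = 10.485570 → w_1 = 2.350000 - (5.925570)/(10.485570) = 1.784883
w_1 = 1.784883: f = 1.398885, f' = 5.958885 → w_2 = 1.784883 - (1.398885)/(5.958885) = 1.550127

1.5501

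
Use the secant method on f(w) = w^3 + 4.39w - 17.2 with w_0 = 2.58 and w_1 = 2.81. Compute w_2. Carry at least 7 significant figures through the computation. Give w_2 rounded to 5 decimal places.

2.14859

f(w_0) = 11.299712, f(w_1) = 17.323941
w_2 = 2.810000 - (17.323941)·(2.810000 - 2.580000)/(17.323941 - (11.299712)) = 2.148586; f(w_2) = 2.151081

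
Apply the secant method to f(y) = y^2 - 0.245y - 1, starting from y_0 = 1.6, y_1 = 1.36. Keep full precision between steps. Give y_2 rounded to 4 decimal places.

1.1698

Secant update: y_(k+1) = y_k − f(y_k)·(y_k − y_(k-1))/(f(y_k) − f(y_(k-1))).
f(y_0) = 1.168000, f(y_1) = 0.516400
y_2 = 1.360000 - (0.516400)·(1.360000 - 1.600000)/(0.516400 - (1.168000)) = 1.169797; f(y_2) = 0.081826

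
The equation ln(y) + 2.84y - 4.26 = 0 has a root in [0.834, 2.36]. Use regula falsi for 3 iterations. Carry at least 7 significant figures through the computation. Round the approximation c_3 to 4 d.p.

1.3854

False-position update: c = (a·f(b) − b·f(a))/(f(b) − f(a)); replace the endpoint whose sign matches f(c).
f(0.834000) = -2.072962, f(2.360000) = 3.301062
step 1: c = 1.422635, f(c) = 0.132795 > 0 → new bracket [0.834000, 1.422635]
step 2: c = 1.387197, f(c) = 0.006925 > 0 → new bracket [0.834000, 1.387197]
step 3: c = 1.385355, f(c) = 0.000365 > 0 → new bracket [0.834000, 1.385355]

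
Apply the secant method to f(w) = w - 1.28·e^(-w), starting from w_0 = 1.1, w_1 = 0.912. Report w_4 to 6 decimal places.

0.660949

f(w_0) = 0.673925, f(w_1) = 0.397798
w_2 = 0.912000 - (0.397798)·(0.912000 - 1.100000)/(0.397798 - (0.673925)) = 0.641160; f(w_2) = -0.032992
w_3 = 0.641160 - (-0.032992)·(0.641160 - 0.912000)/(-0.032992 - (0.397798)) = 0.661902; f(w_3) = 0.001590
w_4 = 0.661902 - (0.001590)·(0.661902 - 0.641160)/(0.001590 - (-0.032992)) = 0.660949; f(w_4) = 0.000006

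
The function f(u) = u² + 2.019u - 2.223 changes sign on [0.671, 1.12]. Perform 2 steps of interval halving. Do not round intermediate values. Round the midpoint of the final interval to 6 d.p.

0.839375

f(0.671000) = -0.418010, f(1.120000) = 1.292680 (opposite signs)
step 1: m = 0.895500, f(m) = 0.386935 > 0 → root in [0.671000, 0.895500]
step 2: m = 0.783250, f(m) = -0.028138 < 0 → root in [0.783250, 0.895500]
Midpoint of [0.783250, 0.895500] = 0.839375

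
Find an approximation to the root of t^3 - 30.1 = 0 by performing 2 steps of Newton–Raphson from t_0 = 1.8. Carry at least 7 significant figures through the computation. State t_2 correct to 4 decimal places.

f'(t) = 3t^2
t_0 = 1.800000: f = -24.268000, f' = 9.720000 → t_1 = 1.800000 - (-24.268000)/(9.720000) = 4.296708
t_1 = 4.296708: f = 49.224522, f' = 55.385094 → t_2 = 4.296708 - (49.224522)/(55.385094) = 3.407939

3.4079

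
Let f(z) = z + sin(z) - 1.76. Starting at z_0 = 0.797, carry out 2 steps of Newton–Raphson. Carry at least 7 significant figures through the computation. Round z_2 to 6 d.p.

f'(z) = 1 + cos(z)
z_0 = 0.797000: f = -0.247737, f' = 1.698856 → z_1 = 0.797000 - (-0.247737)/(1.698856) = 0.942826
z_1 = 0.942826: f = -0.007952, f' = 1.587504 → z_2 = 0.942826 - (-0.007952)/(1.587504) = 0.947835

0.947835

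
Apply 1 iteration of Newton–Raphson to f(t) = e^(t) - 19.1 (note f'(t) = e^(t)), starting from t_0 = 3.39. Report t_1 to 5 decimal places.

3.03384

t_0 = 3.390000: f = 10.565952, f' = 29.665952 → t_1 = 3.390000 - (10.565952)/(29.665952) = 3.033836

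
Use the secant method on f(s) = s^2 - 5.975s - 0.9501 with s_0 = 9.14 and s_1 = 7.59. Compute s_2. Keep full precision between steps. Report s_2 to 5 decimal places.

6.53861

Secant update: s_(k+1) = s_k − f(s_k)·(s_k − s_(k-1))/(f(s_k) − f(s_(k-1))).
f(s_0) = 27.978000, f(s_1) = 11.307750
s_2 = 7.590000 - (11.307750)·(7.590000 - 9.140000)/(11.307750 - (27.978000)) = 6.538605; f(s_2) = 2.735093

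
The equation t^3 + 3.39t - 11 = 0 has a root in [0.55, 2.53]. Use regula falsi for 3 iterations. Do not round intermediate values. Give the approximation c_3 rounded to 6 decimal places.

f(0.550000) = -8.969125, f(2.530000) = 13.770977
step 1: c = 1.330949, f(c) = -4.130403 < 0 → new bracket [1.330949, 2.530000]
step 2: c = 1.607607, f(c) = -1.395507 < 0 → new bracket [1.607607, 2.530000]
step 3: c = 1.692479, f(c) = -0.414413 < 0 → new bracket [1.692479, 2.530000]

1.692479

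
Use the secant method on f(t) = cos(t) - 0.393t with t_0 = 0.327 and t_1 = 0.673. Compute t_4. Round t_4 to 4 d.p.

Secant update: t_(k+1) = t_k − f(t_k)·(t_k − t_(k-1))/(f(t_k) − f(t_(k-1))).
f(t_0) = 0.818499, f(t_1) = 0.517466
t_2 = 0.673000 - (0.517466)·(0.673000 - 0.327000)/(0.517466 - (0.818499)) = 1.267763; f(t_2) = -0.199814
t_3 = 1.267763 - (-0.199814)·(1.267763 - 0.673000)/(-0.199814 - (0.517466)) = 1.102079; f(t_3) = 0.018626
t_4 = 1.102079 - (0.018626)·(1.102079 - 1.267763)/(0.018626 - (-0.199814)) = 1.116206; f(t_4) = 0.000425

1.1162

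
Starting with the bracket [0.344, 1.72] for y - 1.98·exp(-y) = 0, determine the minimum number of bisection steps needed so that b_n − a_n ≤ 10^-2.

8

Initial width b − a = 1.72 − 0.344 = 1.376000.
After n steps the width is (b−a)/2^n; need (b−a)/2^n ≤ 10^-2.
So n ≥ log₂(1.376000/10^-2) = log₂(137.6000) ≈ 7.1043.
Hence n = 8.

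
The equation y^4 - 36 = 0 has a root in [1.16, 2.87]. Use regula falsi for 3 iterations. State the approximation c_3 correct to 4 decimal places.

2.4262

False-position update: c = (a·f(b) − b·f(a))/(f(b) − f(a)); replace the endpoint whose sign matches f(c).
f(1.160000) = -34.189361, f(2.870000) = 31.846522
step 1: c = 2.045334, f(c) = -18.499241 < 0 → new bracket [2.045334, 2.870000]
step 2: c = 2.348352, f(c) = -5.587433 < 0 → new bracket [2.348352, 2.870000]
step 3: c = 2.426214, f(c) = -1.348943 < 0 → new bracket [2.426214, 2.870000]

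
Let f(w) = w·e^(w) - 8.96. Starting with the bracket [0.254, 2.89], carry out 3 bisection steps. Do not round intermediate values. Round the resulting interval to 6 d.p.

[1.572000, 1.901500]

f(0.254000) = -8.632550, f(2.890000) = 43.040665 (opposite signs)
step 1: m = 1.572000, f(m) = -1.388822 < 0 → root in [1.572000, 2.890000]
step 2: m = 2.231000, f(m) = 11.808760 > 0 → root in [1.572000, 2.231000]
step 3: m = 1.901500, f(m) = 3.772312 > 0 → root in [1.572000, 1.901500]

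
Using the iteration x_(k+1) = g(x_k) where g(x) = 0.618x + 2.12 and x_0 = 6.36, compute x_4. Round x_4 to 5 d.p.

5.66793

x_1 = g(6.360000) = 6.050480
x_2 = g(6.050480) = 5.859197
x_3 = g(5.859197) = 5.740984
x_4 = g(5.740984) = 5.667928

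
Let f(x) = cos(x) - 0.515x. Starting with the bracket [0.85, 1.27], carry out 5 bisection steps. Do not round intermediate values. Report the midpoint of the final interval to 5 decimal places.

f(0.850000) = 0.222233, f(1.270000) = -0.357769 (opposite signs)
step 1: m = 1.060000, f(m) = -0.057028 < 0 → root in [0.850000, 1.060000]
step 2: m = 0.955000, f(m) = 0.085784 > 0 → root in [0.955000, 1.060000]
step 3: m = 1.007500, f(m) = 0.015114 > 0 → root in [1.007500, 1.060000]
step 4: m = 1.033750, f(m) = -0.020781 < 0 → root in [1.007500, 1.033750]
step 5: m = 1.020625, f(m) = -0.002789 < 0 → root in [1.007500, 1.020625]
Midpoint of [1.007500, 1.020625] = 1.014063

1.01406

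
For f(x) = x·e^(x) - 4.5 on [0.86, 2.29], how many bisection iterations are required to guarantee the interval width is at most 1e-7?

Initial width b − a = 2.29 − 0.86 = 1.430000.
After n steps the width is (b−a)/2^n; need (b−a)/2^n ≤ 1e-7.
So n ≥ log₂(1.430000/1e-7) = log₂(14300000.0000) ≈ 23.7695.
Hence n = 24.

24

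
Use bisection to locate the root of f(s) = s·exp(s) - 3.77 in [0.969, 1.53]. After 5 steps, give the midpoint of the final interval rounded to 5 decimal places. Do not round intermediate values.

1.17061

f(0.969000) = -1.216387, f(1.530000) = 3.295811 (opposite signs)
step 1: m = 1.249500, f(m) = 0.589003 > 0 → root in [0.969000, 1.249500]
step 2: m = 1.109250, f(m) = -0.406661 < 0 → root in [1.109250, 1.249500]
step 3: m = 1.179375, f(m) = 0.065729 > 0 → root in [1.109250, 1.179375]
step 4: m = 1.144313, f(m) = -0.176536 < 0 → root in [1.144313, 1.179375]
step 5: m = 1.161844, f(m) = -0.056956 < 0 → root in [1.161844, 1.179375]
Midpoint of [1.161844, 1.179375] = 1.170609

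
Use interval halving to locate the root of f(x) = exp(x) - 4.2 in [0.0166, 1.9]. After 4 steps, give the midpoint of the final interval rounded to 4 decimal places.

1.4880

f(0.016600) = -3.183261, f(1.900000) = 2.485894 (opposite signs)
step 1: m = 0.958300, f(m) = -1.592740 < 0 → root in [0.958300, 1.900000]
step 2: m = 1.429150, f(m) = -0.024851 < 0 → root in [1.429150, 1.900000]
step 3: m = 1.664575, f(m) = 1.083427 > 0 → root in [1.429150, 1.664575]
step 4: m = 1.546863, f(m) = 0.496711 > 0 → root in [1.429150, 1.546863]
Midpoint of [1.429150, 1.546863] = 1.488006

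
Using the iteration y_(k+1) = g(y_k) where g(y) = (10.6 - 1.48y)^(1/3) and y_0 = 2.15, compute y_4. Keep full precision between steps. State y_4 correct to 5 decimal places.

y_1 = g(2.150000) = 1.950274
y_2 = g(1.950274) = 1.975842
y_3 = g(1.975842) = 1.972606
y_4 = g(1.972606) = 1.973016

1.97302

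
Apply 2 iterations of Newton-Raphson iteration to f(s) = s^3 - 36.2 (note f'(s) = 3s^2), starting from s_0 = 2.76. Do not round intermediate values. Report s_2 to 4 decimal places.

3.3119

s_0 = 2.760000: f = -15.175424, f' = 22.852800 → s_1 = 2.760000 - (-15.175424)/(22.852800) = 3.424051
s_1 = 3.424051: f = 3.944002, f' = 35.172375 → s_2 = 3.424051 - (3.944002)/(35.172375) = 3.311917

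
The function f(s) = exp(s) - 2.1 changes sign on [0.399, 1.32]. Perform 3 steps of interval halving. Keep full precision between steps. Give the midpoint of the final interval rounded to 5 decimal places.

f(0.399000) = -0.609666, f(1.320000) = 1.643421 (opposite signs)
step 1: m = 0.859500, f(m) = 0.261979 > 0 → root in [0.399000, 0.859500]
step 2: m = 0.629250, f(m) = -0.223797 < 0 → root in [0.629250, 0.859500]
step 3: m = 0.744375, f(m) = 0.005125 > 0 → root in [0.629250, 0.744375]
Midpoint of [0.629250, 0.744375] = 0.686813

0.68681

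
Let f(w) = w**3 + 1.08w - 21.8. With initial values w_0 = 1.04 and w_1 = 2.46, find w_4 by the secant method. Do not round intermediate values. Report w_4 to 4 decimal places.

f(w_0) = -19.551936, f(w_1) = -4.256264
w_2 = 2.460000 - (-4.256264)·(2.460000 - 1.040000)/(-4.256264 - (-19.551936)) = 2.855138; f(w_2) = 4.558089
w_3 = 2.855138 - (4.558089)·(2.855138 - 2.460000)/(4.558089 - (-4.256264)) = 2.650804; f(w_3) = -0.310573
w_4 = 2.650804 - (-0.310573)·(2.650804 - 2.855138)/(-0.310573 - (4.558089)) = 2.663838; f(w_4) = -0.020371

2.6638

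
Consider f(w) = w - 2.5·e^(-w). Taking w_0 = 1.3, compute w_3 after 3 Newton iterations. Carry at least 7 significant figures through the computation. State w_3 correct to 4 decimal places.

f'(w) = 1 + 2.5·e^(-w)
w_0 = 1.300000: f = 0.618671, f' = 1.681329 → w_1 = 1.300000 - (0.618671)/(1.681329) = 0.932035
w_1 = 0.932035: f = -0.052344, f' = 1.984379 → w_2 = 0.932035 - (-0.052344)/(1.984379) = 0.958413
w_2 = 0.958413: f = -0.000339, f' = 1.958753 → w_3 = 0.958413 - (-0.000339)/(1.958753) = 0.958586

0.9586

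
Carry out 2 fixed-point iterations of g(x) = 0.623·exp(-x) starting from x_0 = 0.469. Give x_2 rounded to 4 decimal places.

x_1 = g(0.469000) = 0.389766
x_2 = g(0.389766) = 0.421905

0.4219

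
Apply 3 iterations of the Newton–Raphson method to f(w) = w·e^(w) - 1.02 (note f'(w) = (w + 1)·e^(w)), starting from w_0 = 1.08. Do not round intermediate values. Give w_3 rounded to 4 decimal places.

w_0 = 1.080000: f = 2.160254, f' = 6.124933 → w_1 = 1.080000 - (2.160254)/(6.124933) = 0.727302
w_1 = 0.727302: f = 0.485143, f' = 3.574632 → w_2 = 0.727302 - (0.485143)/(3.574632) = 0.591583
w_2 = 0.591583: f = 0.048901, f' = 2.875748 → w_3 = 0.591583 - (0.048901)/(2.875748) = 0.574579

0.5746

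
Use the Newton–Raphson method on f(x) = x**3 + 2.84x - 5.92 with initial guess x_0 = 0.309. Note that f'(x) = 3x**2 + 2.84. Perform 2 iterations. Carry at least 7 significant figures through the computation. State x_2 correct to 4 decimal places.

Newton update: x ← x − f(x)/f'(x).
x_0 = 0.309000: f = -5.012936, f' = 3.126443 → x_1 = 0.309000 - (-5.012936)/(3.126443) = 1.912399
x_1 = 1.912399: f = 6.505376, f' = 13.811813 → x_2 = 1.912399 - (6.505376)/(13.811813) = 1.441398

1.4414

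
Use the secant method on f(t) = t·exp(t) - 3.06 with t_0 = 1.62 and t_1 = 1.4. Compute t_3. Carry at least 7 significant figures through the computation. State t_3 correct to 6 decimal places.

1.084529

f(t_0) = 5.126006, f(t_1) = 2.617280
t_2 = 1.400000 - (2.617280)·(1.400000 - 1.620000)/(2.617280 - (5.126006)) = 1.170481; f(t_2) = 0.713092
t_3 = 1.170481 - (0.713092)·(1.170481 - 1.400000)/(0.713092 - (2.617280)) = 1.084529; f(t_3) = 0.148085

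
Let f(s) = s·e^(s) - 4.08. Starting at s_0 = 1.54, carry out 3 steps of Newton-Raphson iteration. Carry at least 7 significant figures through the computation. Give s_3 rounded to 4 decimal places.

1.2130

f'(s) = (s + 1)·e^(s)
s_0 = 1.540000: f = 3.103469, f' = 11.848059 → s_1 = 1.540000 - (3.103469)/(11.848059) = 1.278061
s_1 = 1.278061: f = 0.507820, f' = 8.177493 → s_2 = 1.278061 - (0.507820)/(8.177493) = 1.215961
s_2 = 1.215961: f = 0.022088, f' = 7.475623 → s_3 = 1.215961 - (0.022088)/(7.475623) = 1.213007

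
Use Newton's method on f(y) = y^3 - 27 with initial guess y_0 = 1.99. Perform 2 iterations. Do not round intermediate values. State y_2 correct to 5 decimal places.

Newton update: y ← y − f(y)/f'(y).
f'(y) = 3y^2
y_0 = 1.990000: f = -19.119401, f' = 11.880300 → y_1 = 1.990000 - (-19.119401)/(11.880300) = 3.599337
y_1 = 3.599337: f = 19.630210, f' = 38.865671 → y_2 = 3.599337 - (19.630210)/(38.865671) = 3.094258

3.09426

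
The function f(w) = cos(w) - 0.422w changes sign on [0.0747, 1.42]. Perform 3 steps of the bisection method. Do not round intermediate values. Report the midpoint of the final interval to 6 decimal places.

1.167756

f(0.074700) = 0.965688, f(1.420000) = -0.449015 (opposite signs)
step 1: m = 0.747350, f(m) = 0.418111 > 0 → root in [0.747350, 1.420000]
step 2: m = 1.083675, f(m) = 0.010773 > 0 → root in [1.083675, 1.420000]
step 3: m = 1.251837, f(m) = -0.214697 < 0 → root in [1.083675, 1.251837]
Midpoint of [1.083675, 1.251837] = 1.167756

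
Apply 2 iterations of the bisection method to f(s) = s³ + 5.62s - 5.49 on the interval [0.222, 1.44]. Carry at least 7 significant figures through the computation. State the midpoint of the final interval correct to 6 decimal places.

f(0.222000) = -4.231419, f(1.440000) = 5.588784 (opposite signs)
step 1: m = 0.831000, f(m) = -0.245924 < 0 → root in [0.831000, 1.440000]
step 2: m = 1.135500, f(m) = 2.355579 > 0 → root in [0.831000, 1.135500]
Midpoint of [0.831000, 1.135500] = 0.983250

0.983250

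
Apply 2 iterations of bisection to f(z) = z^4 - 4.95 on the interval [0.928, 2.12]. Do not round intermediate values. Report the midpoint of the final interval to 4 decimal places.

f(0.928000) = -4.208362, f(2.120000) = 15.249631 (opposite signs)
step 1: m = 1.524000, f(m) = 0.444359 > 0 → root in [0.928000, 1.524000]
step 2: m = 1.226000, f(m) = -2.690763 < 0 → root in [1.226000, 1.524000]
Midpoint of [1.226000, 1.524000] = 1.375000

1.3750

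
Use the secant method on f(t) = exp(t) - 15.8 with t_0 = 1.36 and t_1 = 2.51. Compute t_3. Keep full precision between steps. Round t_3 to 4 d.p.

f(t_0) = -11.903807, f(t_1) = -3.495070
t_2 = 2.510000 - (-3.495070)·(2.510000 - 1.360000)/(-3.495070 - (-11.903807)) = 2.987995; f(t_2) = 4.045843
t_3 = 2.987995 - (4.045843)·(2.987995 - 2.510000)/(4.045843 - (-3.495070)) = 2.731541; f(t_3) = -0.443461

2.7315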